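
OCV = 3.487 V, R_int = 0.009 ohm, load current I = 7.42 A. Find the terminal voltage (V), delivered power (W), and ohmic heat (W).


Step 1: V_terminal = OCV - I*R = 3.487 - 7.42 * 0.009 = 3.4202 V
Step 2: P_out = V_terminal * I = 3.4202 * 7.42 = 25.38 W
Step 3: Q = I^2 * R = 7.42^2 * 0.009 = 0.4955 W

V=3.4202 V, P=25.38 W, Q=0.4955 W


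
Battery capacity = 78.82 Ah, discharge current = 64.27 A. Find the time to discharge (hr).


t = capacity / current = 78.82 / 64.27 = 1.226 hr

1.226 hr


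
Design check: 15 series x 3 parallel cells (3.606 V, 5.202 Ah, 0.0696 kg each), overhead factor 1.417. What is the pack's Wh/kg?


Step 1: V_pack = 15 * 3.606 = 54.09 V
Step 2: C_pack = 3 * 5.202 = 15.606 Ah
Step 3: E_pack = V_pack * C_pack = 54.09 * 15.606 = 844.13 Wh
Step 4: m_pack = 15 * 3 * 0.0696 * 1.417 = 4.438 kg
Step 5: ED = E_pack / m_pack = 844.13 / 4.438 = 190.2 Wh/kg

190.2 Wh/kg


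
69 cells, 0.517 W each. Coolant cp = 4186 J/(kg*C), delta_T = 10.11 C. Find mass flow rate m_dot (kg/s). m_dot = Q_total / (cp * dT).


Step 1: Total heat Q = 69 * 0.517 W = 35.673 W
Step 2: denom = cp * dT = 4186 * 10.11 = 42320
Step 3: m_dot = 35.673 / 42320 = 8.429e-04 kg/s

8.429e-04 kg/s


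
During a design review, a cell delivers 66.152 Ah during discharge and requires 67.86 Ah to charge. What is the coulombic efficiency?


eta_c = Q_dis / Q_chg * 100 = 66.152 / 67.86 * 100 = 97.48%

97.48%


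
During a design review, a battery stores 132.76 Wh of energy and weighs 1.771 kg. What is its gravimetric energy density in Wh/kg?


Specific energy = 132.76 Wh / 1.771 kg = 74.96 Wh/kg

74.96 Wh/kg


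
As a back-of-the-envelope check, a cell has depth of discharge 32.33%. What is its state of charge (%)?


SOC = 100 - DOD = 100 - 32.33 = 67.67%

67.67%


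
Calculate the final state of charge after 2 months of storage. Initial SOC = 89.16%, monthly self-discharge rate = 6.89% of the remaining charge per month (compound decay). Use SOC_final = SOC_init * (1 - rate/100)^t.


decay = (1 - 6.89/100)^2 = 0.86695
SOC_final = 89.16 * 0.86695 = 77.30%

77.30%


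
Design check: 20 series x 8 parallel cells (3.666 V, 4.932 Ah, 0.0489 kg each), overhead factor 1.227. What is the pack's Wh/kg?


Step 1: V_pack = 20 * 3.666 = 73.32 V
Step 2: C_pack = 8 * 4.932 = 39.456 Ah
Step 3: E_pack = V_pack * C_pack = 73.32 * 39.456 = 2892.9 Wh
Step 4: m_pack = 20 * 8 * 0.0489 * 1.227 = 9.6 kg
Step 5: ED = E_pack / m_pack = 2892.9 / 9.6 = 301.3 Wh/kg

301.3 Wh/kg


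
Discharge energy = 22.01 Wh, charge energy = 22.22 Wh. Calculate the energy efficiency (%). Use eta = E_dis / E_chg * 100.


eta_e = E_dis / E_chg * 100 = 22.01 / 22.22 * 100 = 99.05%

99.05%


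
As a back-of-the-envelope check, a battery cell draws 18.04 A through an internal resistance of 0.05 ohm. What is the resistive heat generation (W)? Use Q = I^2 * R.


Q = I^2 * R = 18.04^2 * 0.05 = 16.27 W

16.27 W


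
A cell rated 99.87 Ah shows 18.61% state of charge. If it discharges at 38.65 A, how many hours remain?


Step 1: remaining = SOC/100 * C_total = 18.61/100 * 99.87 = 18.586 Ah
Step 2: t = remaining / I = 18.586 / 38.65 = 0.4809 hr

0.4809 hr


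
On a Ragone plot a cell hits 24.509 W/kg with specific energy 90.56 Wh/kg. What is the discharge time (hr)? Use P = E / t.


t = E / P = 90.56 / 24.509 = 3.695 hr

3.695 hr


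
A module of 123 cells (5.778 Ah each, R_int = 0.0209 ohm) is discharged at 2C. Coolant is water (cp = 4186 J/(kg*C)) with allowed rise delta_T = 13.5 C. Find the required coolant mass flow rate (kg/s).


Step 1: I = 2 * 5.778 = 11.556 A
Step 2: Q_cell = I^2 * R = 11.556^2 * 0.0209 = 2.791 W
Step 3: Q_total = 123 * 2.791 = 343.29 W
Step 4: m_dot = Q_total / (cp * dT) = 343.29 / (4186 * 13.5) = 0.006075 kg/s

0.006075 kg/s


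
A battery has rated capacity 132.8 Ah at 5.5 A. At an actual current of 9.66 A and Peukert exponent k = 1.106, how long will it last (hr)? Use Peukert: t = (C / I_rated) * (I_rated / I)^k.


Step 1: t_rated = C / I_rated = 132.8 / 5.5 = 24.145 hr
Step 2: ratio = 5.5 / 9.66 = 0.56936
Step 3: ratio^k = 0.56936^1.106 = 0.53636
Step 4: t = t_rated * ratio^k = 24.145 * 0.53636 = 12.95 hr

12.95 hr


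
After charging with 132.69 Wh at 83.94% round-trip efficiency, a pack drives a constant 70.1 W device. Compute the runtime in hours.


Step 1: E_discharge = eta/100 * E_charge = 83.94/100 * 132.69 = 111.38 Wh
Step 2: t = E_discharge / P = 111.38 / 70.1 = 1.589 hr

1.589 hr


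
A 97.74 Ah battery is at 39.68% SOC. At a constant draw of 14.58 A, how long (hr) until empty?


Step 1: remaining = SOC/100 * C_total = 39.68/100 * 97.74 = 38.783 Ah
Step 2: t = remaining / I = 38.783 / 14.58 = 2.660 hr

2.660 hr


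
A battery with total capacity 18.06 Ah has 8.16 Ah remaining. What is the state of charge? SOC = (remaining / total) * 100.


SOC% = 8.16 / 18.06 * 100 = 45.18%

45.18%


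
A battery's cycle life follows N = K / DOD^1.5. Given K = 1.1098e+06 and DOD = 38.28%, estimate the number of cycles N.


DOD^1.5 = 236.84
N = K / DOD^1.5 = 1.1098e+06 / 236.84 = 4686

4686 cycles


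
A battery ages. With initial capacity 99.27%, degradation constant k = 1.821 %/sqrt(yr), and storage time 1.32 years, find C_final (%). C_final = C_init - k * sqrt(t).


sqrt(t) = sqrt(1.32) = 1.1489
C_final = 99.27 - 1.821 * 1.1489 = 97.18%

97.18%


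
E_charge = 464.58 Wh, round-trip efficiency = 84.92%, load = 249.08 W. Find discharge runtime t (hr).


Step 1: E_discharge = eta/100 * E_charge = 84.92/100 * 464.58 = 394.52 Wh
Step 2: t = E_discharge / P = 394.52 / 249.08 = 1.584 hr

1.584 hr


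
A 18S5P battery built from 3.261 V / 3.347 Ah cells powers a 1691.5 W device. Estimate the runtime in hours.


Step 1: E_pack = Ns * V_cell * Np * C_cell = 18 * 3.261 * 5 * 3.347 = 982.31 Wh
Step 2: t = E_pack / P = 982.31 / 1691.5 = 0.5807 hr

0.5807 hr


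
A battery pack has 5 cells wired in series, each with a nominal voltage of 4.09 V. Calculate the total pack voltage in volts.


Series voltages add: 5 * 4.09 V = 20.45 V

20.45 V


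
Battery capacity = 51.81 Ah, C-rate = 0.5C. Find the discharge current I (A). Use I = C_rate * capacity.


I = C_rate * capacity = 0.5 * 51.81 = 25.905 A

25.905 A


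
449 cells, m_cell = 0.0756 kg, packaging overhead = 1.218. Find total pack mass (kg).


m_pack = n * m_cell * overhead = 449 * 0.0756 * 1.218 = 41.34 kg

41.34 kg


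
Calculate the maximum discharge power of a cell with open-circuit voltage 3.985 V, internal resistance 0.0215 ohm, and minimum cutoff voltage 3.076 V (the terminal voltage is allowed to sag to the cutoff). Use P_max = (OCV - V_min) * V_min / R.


dV = OCV - V_min = 0.909 V (so I_max = dV / R)
P_max = dV * V_min / R = 0.909 * 3.076 / 0.0215 = 130.1 W

130.1 W


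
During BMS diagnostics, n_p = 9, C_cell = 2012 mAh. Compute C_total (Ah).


Convert: C_cell = 2012 mAh = 2.012 Ah
C_total = 9 * 2.012 = 18.108 Ah

18.108 Ah


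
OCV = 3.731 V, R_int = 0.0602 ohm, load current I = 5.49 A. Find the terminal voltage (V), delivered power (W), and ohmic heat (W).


Step 1: V_terminal = OCV - I*R = 3.731 - 5.49 * 0.0602 = 3.4005 V
Step 2: P_out = V_terminal * I = 3.4005 * 5.49 = 18.67 W
Step 3: Q = I^2 * R = 5.49^2 * 0.0602 = 1.814 W

V=3.4005 V, P=18.67 W, Q=1.814 W


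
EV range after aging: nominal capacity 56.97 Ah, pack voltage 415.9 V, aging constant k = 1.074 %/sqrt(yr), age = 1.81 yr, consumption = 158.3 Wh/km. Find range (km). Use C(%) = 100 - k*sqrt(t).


Step 1: capacity retention = 100 - 1.074 * sqrt(1.81) = 100 - 1.074 * 1.3454 = 98.555%
Step 2: C_now = 56.97 * 98.555/100 = 56.147 Ah
Step 3: E_pack = V * C_now = 415.9 * 56.147 = 23352 Wh
Step 4: range = E_pack / consumption = 23352 / 158.3 = 147.5 km

147.5 km


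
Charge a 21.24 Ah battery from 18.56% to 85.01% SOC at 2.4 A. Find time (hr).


Step 1: dSOC = 85.01% - 18.56% = 66.45%
Step 2: delta_Ah = 21.24 * 66.45 / 100 = 14.114 Ah
Step 3: t = 14.114 / 2.4 = 5.881 hr

5.881 hr


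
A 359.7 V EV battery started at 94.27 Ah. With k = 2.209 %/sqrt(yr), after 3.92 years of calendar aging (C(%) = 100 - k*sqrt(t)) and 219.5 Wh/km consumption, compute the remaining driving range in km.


Step 1: capacity retention = 100 - 2.209 * sqrt(3.92) = 100 - 2.209 * 1.9799 = 95.626%
Step 2: C_now = 94.27 * 95.626/100 = 90.147 Ah
Step 3: E_pack = V * C_now = 359.7 * 90.147 = 32426 Wh
Step 4: range = E_pack / consumption = 32426 / 219.5 = 147.7 km

147.7 km


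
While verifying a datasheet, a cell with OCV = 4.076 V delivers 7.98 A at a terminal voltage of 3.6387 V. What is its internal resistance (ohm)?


R = (OCV - V) / I = (4.076 - 3.6387) / 7.98 = 0.05480 ohm

0.05480 ohm


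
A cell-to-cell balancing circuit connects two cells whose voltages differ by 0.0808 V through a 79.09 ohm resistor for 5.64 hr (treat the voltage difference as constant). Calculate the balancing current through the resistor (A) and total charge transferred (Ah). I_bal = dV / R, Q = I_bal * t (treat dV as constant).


I_bal = dV / R = 0.0808 / 79.09 = 0.0010216 A
Q = I_bal * t = 0.0010216 * 5.64 = 0.005762 Ah

I=0.0010216 A, Q=0.005762 Ah


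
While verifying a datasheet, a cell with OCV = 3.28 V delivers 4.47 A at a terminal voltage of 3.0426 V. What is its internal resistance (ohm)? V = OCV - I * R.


R = (OCV - V) / I = (3.28 - 3.0426) / 4.47 = 0.05311 ohm

0.05311 ohm


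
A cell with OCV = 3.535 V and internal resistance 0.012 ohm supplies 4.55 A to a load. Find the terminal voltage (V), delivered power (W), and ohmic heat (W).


Step 1: V_terminal = OCV - I*R = 3.535 - 4.55 * 0.012 = 3.4804 V
Step 2: P_out = V_terminal * I = 3.4804 * 4.55 = 15.84 W
Step 3: Q = I^2 * R = 4.55^2 * 0.012 = 0.2484 W

V=3.4804 V, P=15.84 W, Q=0.2484 W


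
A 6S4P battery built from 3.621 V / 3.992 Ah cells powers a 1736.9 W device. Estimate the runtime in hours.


Step 1: E_pack = Ns * V_cell * Np * C_cell = 6 * 3.621 * 4 * 3.992 = 346.92 Wh
Step 2: t = E_pack / P = 346.92 / 1736.9 = 0.1997 hr

0.1997 hr


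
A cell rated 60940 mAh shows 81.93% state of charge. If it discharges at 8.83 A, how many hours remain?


Convert: C_total = 60940 mAh = 60.94 Ah
Step 1: remaining = SOC/100 * C_total = 81.93/100 * 60.94 = 49.928 Ah
Step 2: t = remaining / I = 49.928 / 8.83 = 5.654 hr

5.654 hr


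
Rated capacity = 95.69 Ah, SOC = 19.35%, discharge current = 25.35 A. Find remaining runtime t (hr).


Step 1: remaining = SOC/100 * C_total = 19.35/100 * 95.69 = 18.516 Ah
Step 2: t = remaining / I = 18.516 / 25.35 = 0.7304 hr

0.7304 hr


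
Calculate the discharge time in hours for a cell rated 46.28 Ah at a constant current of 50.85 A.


Runtime = 46.28 Ah / 50.85 A = 0.9101 hr

0.9101 hr


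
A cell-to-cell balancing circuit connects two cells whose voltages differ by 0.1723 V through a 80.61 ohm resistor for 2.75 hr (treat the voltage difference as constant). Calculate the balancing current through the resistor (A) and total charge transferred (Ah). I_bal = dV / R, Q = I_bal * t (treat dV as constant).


First, Ohm's law: I_bal = 0.1723 V / 80.61 ohm = 0.0021375 A
Then Q = I * t = 0.0021375 A * 2.75 hr = 0.005878 Ah

I=0.0021375 A, Q=0.005878 Ah


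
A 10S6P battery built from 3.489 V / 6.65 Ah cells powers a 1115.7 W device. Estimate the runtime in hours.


Step 1: E_pack = Ns * V_cell * Np * C_cell = 10 * 3.489 * 6 * 6.65 = 1392.1 Wh
Step 2: t = E_pack / P = 1392.1 / 1115.7 = 1.248 hr

1.248 hr


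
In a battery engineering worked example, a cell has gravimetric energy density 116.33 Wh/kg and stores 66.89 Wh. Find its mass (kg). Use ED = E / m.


m = E / ED = 66.89 / 116.33 = 0.5750 kg

0.5750 kg


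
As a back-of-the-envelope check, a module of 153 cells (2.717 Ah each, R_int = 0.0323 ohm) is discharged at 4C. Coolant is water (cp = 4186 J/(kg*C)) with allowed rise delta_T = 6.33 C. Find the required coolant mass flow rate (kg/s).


Step 1: I = 4 * 2.717 = 10.868 A
Step 2: Q_cell = I^2 * R = 10.868^2 * 0.0323 = 3.8151 W
Step 3: Q_total = 153 * 3.8151 = 583.71 W
Step 4: m_dot = Q_total / (cp * dT) = 583.71 / (4186 * 6.33) = 0.02203 kg/s

0.02203 kg/s


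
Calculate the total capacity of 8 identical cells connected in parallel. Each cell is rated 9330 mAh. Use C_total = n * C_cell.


Convert: C_cell = 9330 mAh = 9.33 Ah
C_total = 8 * 9.33 = 74.64 Ah

74.64 Ah


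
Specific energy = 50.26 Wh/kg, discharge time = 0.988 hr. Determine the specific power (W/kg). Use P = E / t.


P_specific = E / t = 50.26 / 0.988 = 50.87 W/kg

50.87 W/kg


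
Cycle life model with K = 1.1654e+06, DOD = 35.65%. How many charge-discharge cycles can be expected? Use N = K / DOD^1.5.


DOD^1.5 = 212.86
N = K / DOD^1.5 = 1.1654e+06 / 212.86 = 5475

5475 cycles


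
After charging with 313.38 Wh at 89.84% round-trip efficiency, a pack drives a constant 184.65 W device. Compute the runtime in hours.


Step 1: E_discharge = eta/100 * E_charge = 89.84/100 * 313.38 = 281.54 Wh
Step 2: t = E_discharge / P = 281.54 / 184.65 = 1.525 hr

1.525 hr


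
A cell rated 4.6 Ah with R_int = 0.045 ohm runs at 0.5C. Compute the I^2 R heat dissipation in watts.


Step 1: I = C_rate * capacity = 0.5 * 4.6 = 2.3 A
Step 2: Q = I^2 * R = 2.3^2 * 0.045 = 5.29 * 0.045 = 0.2381 W

0.2381 W


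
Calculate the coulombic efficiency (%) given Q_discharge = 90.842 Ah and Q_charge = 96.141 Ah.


Coulombic efficiency = 90.842/96.141 * 100% = 94.49%

94.49%


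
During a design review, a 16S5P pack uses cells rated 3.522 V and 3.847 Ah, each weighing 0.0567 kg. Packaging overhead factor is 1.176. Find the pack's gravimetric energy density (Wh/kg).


Step 1: V_pack = 16 * 3.522 = 56.352 V
Step 2: C_pack = 5 * 3.847 = 19.235 Ah
Step 3: E_pack = V_pack * C_pack = 56.352 * 19.235 = 1083.9 Wh
Step 4: m_pack = 16 * 5 * 0.0567 * 1.176 = 5.3343 kg
Step 5: ED = E_pack / m_pack = 1083.9 / 5.3343 = 203.2 Wh/kg

203.2 Wh/kg


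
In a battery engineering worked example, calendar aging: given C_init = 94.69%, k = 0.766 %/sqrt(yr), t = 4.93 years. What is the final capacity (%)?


Step 1: sqrt(4.93 yr) = 2.2204
Step 2: drop = 0.766 * 2.2204 = 1.7008
Step 3: C_final = 94.69 - 1.7008 = 92.99%

92.99%


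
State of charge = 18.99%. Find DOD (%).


Complement of SOC: DOD = 100% - 18.99% = 81.01%

81.01%


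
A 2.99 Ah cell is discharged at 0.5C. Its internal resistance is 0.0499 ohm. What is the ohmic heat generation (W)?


Step 1: I = C_rate * capacity = 0.5 * 2.99 = 1.495 A
Step 2: Q = I^2 * R = 1.495^2 * 0.0499 = 2.235 * 0.0499 = 0.1115 W

0.1115 W


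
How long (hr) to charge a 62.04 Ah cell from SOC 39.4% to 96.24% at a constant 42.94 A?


Step 1: dSOC = 96.24% - 39.4% = 56.84%
Step 2: delta_Ah = 62.04 * 56.84 / 100 = 35.264 Ah
Step 3: t = 35.264 / 42.94 = 0.8212 hr

0.8212 hr


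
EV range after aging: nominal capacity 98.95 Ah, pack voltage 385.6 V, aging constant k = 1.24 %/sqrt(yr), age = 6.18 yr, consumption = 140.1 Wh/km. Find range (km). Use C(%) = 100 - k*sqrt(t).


Step 1: capacity retention = 100 - 1.24 * sqrt(6.18) = 100 - 1.24 * 2.486 = 96.917%
Step 2: C_now = 98.95 * 96.917/100 = 95.899 Ah
Step 3: E_pack = V * C_now = 385.6 * 95.899 = 36979 Wh
Step 4: range = E_pack / consumption = 36979 / 140.1 = 263.9 km

263.9 km


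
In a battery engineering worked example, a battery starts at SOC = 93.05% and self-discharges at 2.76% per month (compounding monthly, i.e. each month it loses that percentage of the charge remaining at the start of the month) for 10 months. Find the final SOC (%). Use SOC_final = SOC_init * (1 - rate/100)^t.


decay = (1 - 2.76/100)^10 = 0.75587
SOC_final = 93.05 * 0.75587 = 70.33%

70.33%


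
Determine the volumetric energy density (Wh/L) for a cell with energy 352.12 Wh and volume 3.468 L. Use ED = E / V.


Volumetric ED = 352.12 Wh / 3.468 L = 101.5 Wh/L

101.5 Wh/L


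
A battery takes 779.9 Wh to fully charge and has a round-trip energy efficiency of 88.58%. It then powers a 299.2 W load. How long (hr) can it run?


Step 1: E_discharge = eta/100 * E_charge = 88.58/100 * 779.9 = 690.84 Wh
Step 2: t = E_discharge / P = 690.84 / 299.2 = 2.309 hr

2.309 hr


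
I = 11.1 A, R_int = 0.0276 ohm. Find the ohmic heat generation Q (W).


I^2 = 123.21
Q = 123.21 * 0.0276 = 3.401 W

3.401 W


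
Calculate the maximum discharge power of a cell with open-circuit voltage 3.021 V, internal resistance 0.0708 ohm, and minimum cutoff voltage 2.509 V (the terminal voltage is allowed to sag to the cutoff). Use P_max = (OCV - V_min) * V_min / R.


dV = OCV - V_min = 0.512 V (so I_max = dV / R)
P_max = dV * V_min / R = 0.512 * 2.509 / 0.0708 = 18.14 W

18.14 W


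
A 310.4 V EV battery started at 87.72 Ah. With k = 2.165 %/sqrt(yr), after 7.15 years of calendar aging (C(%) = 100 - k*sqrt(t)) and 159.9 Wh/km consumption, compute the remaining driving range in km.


Step 1: capacity retention = 100 - 2.165 * sqrt(7.15) = 100 - 2.165 * 2.6739 = 94.211%
Step 2: C_now = 87.72 * 94.211/100 = 82.642 Ah
Step 3: E_pack = V * C_now = 310.4 * 82.642 = 25652 Wh
Step 4: range = E_pack / consumption = 25652 / 159.9 = 160.4 km

160.4 km


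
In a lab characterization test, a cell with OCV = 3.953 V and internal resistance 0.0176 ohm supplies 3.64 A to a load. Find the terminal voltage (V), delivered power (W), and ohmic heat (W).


Step 1: V_terminal = OCV - I*R = 3.953 - 3.64 * 0.0176 = 3.8889 V
Step 2: P_out = V_terminal * I = 3.8889 * 3.64 = 14.16 W
Step 3: Q = I^2 * R = 3.64^2 * 0.0176 = 0.2332 W

V=3.8889 V, P=14.16 W, Q=0.2332 W


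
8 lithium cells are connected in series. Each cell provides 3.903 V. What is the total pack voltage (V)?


V_pack = n * V_cell = 8 * 3.903 = 31.224 V

31.224 V


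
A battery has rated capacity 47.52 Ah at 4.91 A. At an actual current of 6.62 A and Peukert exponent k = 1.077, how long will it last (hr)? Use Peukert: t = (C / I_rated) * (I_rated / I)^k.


t_rated = C / I_rated = 47.52 / 4.91 = 9.6782 hr
(I_rated/I)^k = (0.74169)^1.077 = 0.72482
t = t_rated * (I_rated/I)^k = 9.6782 * 0.72482 = 7.015 hr

7.015 hr


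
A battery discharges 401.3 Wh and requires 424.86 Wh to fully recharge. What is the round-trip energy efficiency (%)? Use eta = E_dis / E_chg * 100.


Round-trip efficiency = 401.3/424.86 * 100% = 94.45%

94.45%


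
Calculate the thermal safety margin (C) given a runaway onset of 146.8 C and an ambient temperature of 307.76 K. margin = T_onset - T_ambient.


Convert: T_ambient = 307.76 K = 34.61 C
margin = 146.8 - 34.61 = 112.19 C

112.19 C


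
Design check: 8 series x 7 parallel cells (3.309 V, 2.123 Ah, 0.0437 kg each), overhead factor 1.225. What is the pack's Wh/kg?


Step 1: V_pack = 8 * 3.309 = 26.472 V
Step 2: C_pack = 7 * 2.123 = 14.861 Ah
Step 3: E_pack = V_pack * C_pack = 26.472 * 14.861 = 393.4 Wh
Step 4: m_pack = 8 * 7 * 0.0437 * 1.225 = 2.9978 kg
Step 5: ED = E_pack / m_pack = 393.4 / 2.9978 = 131.2 Wh/kg

131.2 Wh/kg


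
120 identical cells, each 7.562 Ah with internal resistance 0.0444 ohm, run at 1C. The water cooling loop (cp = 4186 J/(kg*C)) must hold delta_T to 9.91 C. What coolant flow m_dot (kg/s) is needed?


Step 1: I = 1 * 7.562 = 7.562 A
Step 2: Q_cell = I^2 * R = 7.562^2 * 0.0444 = 2.539 W
Step 3: Q_total = 120 * 2.539 = 304.68 W
Step 4: m_dot = Q_total / (cp * dT) = 304.68 / (4186 * 9.91) = 0.007345 kg/s

0.007345 kg/s


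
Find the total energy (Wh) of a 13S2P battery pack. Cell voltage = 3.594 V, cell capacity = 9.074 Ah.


V_pack = 13 * 3.594 = 46.722 V
C_pack = 2 * 9.074 = 18.148 Ah
E = V_pack * C_pack = 46.722 * 18.148 = 847.9 Wh

847.9 Wh


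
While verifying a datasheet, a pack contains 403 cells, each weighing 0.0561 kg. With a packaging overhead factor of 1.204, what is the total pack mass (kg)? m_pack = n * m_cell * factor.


m_pack = n * m_cell * overhead = 403 * 0.0561 * 1.204 = 27.22 kg

27.22 kg


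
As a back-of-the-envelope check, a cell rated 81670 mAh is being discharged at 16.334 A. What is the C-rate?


Convert: capacity = 81670 mAh = 81.67 Ah
Rearranging: C_rate = 16.334 / 81.67 = 0.2C

0.2C


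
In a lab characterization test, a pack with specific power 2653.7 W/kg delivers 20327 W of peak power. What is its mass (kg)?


m = P / SP = 20327 / 2653.7 = 7.660 kg

7.660 kg


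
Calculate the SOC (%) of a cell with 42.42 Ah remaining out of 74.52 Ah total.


SOC = (remaining / total) * 100 = (42.42 / 74.52) * 100 = 56.92%

56.92%


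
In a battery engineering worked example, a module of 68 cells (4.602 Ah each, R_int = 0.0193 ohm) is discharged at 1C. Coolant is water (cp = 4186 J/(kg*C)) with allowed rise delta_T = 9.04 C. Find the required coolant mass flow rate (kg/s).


Step 1: I = 1 * 4.602 = 4.602 A
Step 2: Q_cell = I^2 * R = 4.602^2 * 0.0193 = 0.40874 W
Step 3: Q_total = 68 * 0.40874 = 27.794 W
Step 4: m_dot = Q_total / (cp * dT) = 27.794 / (4186 * 9.04) = 7.345e-04 kg/s

7.345e-04 kg/s


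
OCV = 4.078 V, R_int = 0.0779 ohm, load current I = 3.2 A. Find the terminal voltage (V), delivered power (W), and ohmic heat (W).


Step 1: V_terminal = OCV - I*R = 4.078 - 3.2 * 0.0779 = 3.8287 V
Step 2: P_out = V_terminal * I = 3.8287 * 3.2 = 12.25 W
Step 3: Q = I^2 * R = 3.2^2 * 0.0779 = 0.7977 W

V=3.8287 V, P=12.25 W, Q=0.7977 W


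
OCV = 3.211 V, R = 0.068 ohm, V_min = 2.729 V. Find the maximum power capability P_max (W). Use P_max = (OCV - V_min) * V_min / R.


dV = OCV - V_min = 0.482 V (so I_max = dV / R)
P_max = dV * V_min / R = 0.482 * 2.729 / 0.068 = 19.34 W

19.34 W


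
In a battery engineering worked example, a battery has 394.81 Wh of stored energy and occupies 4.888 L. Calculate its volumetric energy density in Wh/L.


ED = E / V = 394.81 / 4.888 = 80.77 Wh/L

80.77 Wh/L


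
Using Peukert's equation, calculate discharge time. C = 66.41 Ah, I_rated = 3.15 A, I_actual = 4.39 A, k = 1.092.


Step 1: t_rated = C / I_rated = 66.41 / 3.15 = 21.083 hr
Step 2: ratio = 3.15 / 4.39 = 0.71754
Step 3: ratio^k = 0.71754^1.092 = 0.69596
Step 4: t = t_rated * ratio^k = 21.083 * 0.69596 = 14.67 hr

14.67 hr


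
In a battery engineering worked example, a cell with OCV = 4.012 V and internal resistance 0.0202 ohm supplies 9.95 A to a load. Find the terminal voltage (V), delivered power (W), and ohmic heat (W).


Step 1: V_terminal = OCV - I*R = 4.012 - 9.95 * 0.0202 = 3.811 V
Step 2: P_out = V_terminal * I = 3.811 * 9.95 = 37.92 W
Step 3: Q = I^2 * R = 9.95^2 * 0.0202 = 2.000 W

V=3.811 V, P=37.92 W, Q=2.000 W


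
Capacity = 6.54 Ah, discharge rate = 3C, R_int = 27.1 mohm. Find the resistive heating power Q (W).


Convert: R = 27.1 mohm = 0.0271 ohm
Step 1: I = C_rate * capacity = 3 * 6.54 = 19.62 A
Step 2: Q = I^2 * R = 19.62^2 * 0.0271 = 384.94 * 0.0271 = 10.43 W

10.43 W


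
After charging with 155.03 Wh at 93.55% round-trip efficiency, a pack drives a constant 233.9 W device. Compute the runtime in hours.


Step 1: E_discharge = eta/100 * E_charge = 93.55/100 * 155.03 = 145.03 Wh
Step 2: t = E_discharge / P = 145.03 / 233.9 = 0.6201 hr

0.6201 hr


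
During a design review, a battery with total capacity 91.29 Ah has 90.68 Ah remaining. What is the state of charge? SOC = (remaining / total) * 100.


SOC% = 90.68 / 91.29 * 100 = 99.33%

99.33%


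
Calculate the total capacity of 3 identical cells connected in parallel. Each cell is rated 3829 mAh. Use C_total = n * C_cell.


Convert: C_cell = 3829 mAh = 3.829 Ah
C_total = 3 * 3.829 = 11.487 Ah

11.487 Ah


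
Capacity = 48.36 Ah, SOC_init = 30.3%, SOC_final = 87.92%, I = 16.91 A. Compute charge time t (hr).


Step 1: dSOC = 87.92% - 30.3% = 57.62%
Step 2: delta_Ah = 48.36 * 57.62 / 100 = 27.865 Ah
Step 3: t = 27.865 / 16.91 = 1.648 hr

1.648 hr


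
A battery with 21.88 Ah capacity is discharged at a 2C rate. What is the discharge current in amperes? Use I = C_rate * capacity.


I = C_rate * capacity = 2 * 21.88 = 43.76 A

43.76 A


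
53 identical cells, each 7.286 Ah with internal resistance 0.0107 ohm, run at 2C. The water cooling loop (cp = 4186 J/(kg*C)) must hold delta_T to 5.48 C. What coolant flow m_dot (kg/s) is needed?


Step 1: I = 2 * 7.286 = 14.572 A
Step 2: Q_cell = I^2 * R = 14.572^2 * 0.0107 = 2.2721 W
Step 3: Q_total = 53 * 2.2721 = 120.42 W
Step 4: m_dot = Q_total / (cp * dT) = 120.42 / (4186 * 5.48) = 0.005250 kg/s

0.005250 kg/s


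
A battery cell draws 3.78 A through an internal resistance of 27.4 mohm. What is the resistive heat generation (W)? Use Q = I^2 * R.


Convert: R = 27.4 mohm = 0.0274 ohm
I^2 = 14.288
Q = 14.288 * 0.0274 = 0.3915 W

0.3915 W


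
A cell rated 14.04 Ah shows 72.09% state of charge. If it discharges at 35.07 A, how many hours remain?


Step 1: remaining = SOC/100 * C_total = 72.09/100 * 14.04 = 10.121 Ah
Step 2: t = remaining / I = 10.121 / 35.07 = 0.2886 hr

0.2886 hr


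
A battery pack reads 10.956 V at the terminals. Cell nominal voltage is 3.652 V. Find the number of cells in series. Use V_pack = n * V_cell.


Rearranging: n = V_pack / V_cell = 10.956 / 3.652 = 3 cells

3


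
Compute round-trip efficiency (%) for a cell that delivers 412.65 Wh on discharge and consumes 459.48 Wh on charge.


Round-trip efficiency = 412.65/459.48 * 100% = 89.81%

89.81%


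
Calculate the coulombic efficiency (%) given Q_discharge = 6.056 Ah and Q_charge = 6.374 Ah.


Coulombic efficiency = 6.056/6.374 * 100% = 95.01%

95.01%


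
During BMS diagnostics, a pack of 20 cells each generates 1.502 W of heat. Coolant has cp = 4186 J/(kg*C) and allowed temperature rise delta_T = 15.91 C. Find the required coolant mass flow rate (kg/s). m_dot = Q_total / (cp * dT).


Step 1: Total heat Q = 20 * 1.502 W = 30.04 W
Step 2: denom = cp * dT = 4186 * 15.91 = 66599
Step 3: m_dot = 30.04 / 66599 = 4.511e-04 kg/s

4.511e-04 kg/s


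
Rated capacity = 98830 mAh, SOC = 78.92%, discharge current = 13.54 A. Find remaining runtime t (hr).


Convert: C_total = 98830 mAh = 98.83 Ah
Step 1: remaining = SOC/100 * C_total = 78.92/100 * 98.83 = 77.997 Ah
Step 2: t = remaining / I = 77.997 / 13.54 = 5.760 hr

5.760 hr


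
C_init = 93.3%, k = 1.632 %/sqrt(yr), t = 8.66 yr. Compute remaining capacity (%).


Step 1: sqrt(8.66 yr) = 2.9428
Step 2: drop = 1.632 * 2.9428 = 4.8026
Step 3: C_final = 93.3 - 4.8026 = 88.50%

88.50%


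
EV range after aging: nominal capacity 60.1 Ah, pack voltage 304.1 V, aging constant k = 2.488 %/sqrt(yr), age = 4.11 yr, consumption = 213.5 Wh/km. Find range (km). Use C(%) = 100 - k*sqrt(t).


Step 1: capacity retention = 100 - 2.488 * sqrt(4.11) = 100 - 2.488 * 2.0273 = 94.956%
Step 2: C_now = 60.1 * 94.956/100 = 57.069 Ah
Step 3: E_pack = V * C_now = 304.1 * 57.069 = 17355 Wh
Step 4: range = E_pack / consumption = 17355 / 213.5 = 81.29 km

81.29 km


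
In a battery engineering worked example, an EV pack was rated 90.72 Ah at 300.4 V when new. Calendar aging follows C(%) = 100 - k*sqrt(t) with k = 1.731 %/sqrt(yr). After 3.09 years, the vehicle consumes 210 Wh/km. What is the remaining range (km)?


Step 1: capacity retention = 100 - 1.731 * sqrt(3.09) = 100 - 1.731 * 1.7578 = 96.957%
Step 2: C_now = 90.72 * 96.957/100 = 87.959 Ah
Step 3: E_pack = V * C_now = 300.4 * 87.959 = 26423 Wh
Step 4: range = E_pack / consumption = 26423 / 210 = 125.8 km

125.8 km


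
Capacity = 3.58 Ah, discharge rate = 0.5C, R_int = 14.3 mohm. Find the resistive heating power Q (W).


Convert: R = 14.3 mohm = 0.0143 ohm
Step 1: I = C_rate * capacity = 0.5 * 3.58 = 1.79 A
Step 2: Q = I^2 * R = 1.79^2 * 0.0143 = 3.2041 * 0.0143 = 0.04582 W

0.04582 W


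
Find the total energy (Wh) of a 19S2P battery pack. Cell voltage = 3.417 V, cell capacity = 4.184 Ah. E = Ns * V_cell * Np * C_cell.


E = Ns * Vcell * Np * Ccell = 19 * 3.417 * 2 * 4.184 = 543.3 Wh

543.3 Wh


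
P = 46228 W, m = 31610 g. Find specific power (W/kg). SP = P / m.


Convert: m = 31610 g = 31.61 kg
Specific power = 46228 W / 31.61 kg = 1462 W/kg

1462 W/kg


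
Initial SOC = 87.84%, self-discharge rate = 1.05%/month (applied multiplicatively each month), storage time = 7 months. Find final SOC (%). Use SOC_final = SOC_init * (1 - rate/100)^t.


decay = (1 - 1.05/100)^7 = 0.92878
SOC_final = 87.84 * 0.92878 = 81.58%

81.58%


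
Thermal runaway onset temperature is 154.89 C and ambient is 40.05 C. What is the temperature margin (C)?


margin = T_onset - T_ambient = 154.89 - 40.05 = 114.84 C

114.84 C


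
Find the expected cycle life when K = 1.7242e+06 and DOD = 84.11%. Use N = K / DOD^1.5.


DOD^1.5 = 771.39
N = K / DOD^1.5 = 1.7242e+06 / 771.39 = 2235

2235 cycles


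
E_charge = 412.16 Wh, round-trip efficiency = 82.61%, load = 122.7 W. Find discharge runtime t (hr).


Step 1: E_discharge = eta/100 * E_charge = 82.61/100 * 412.16 = 340.49 Wh
Step 2: t = E_discharge / P = 340.49 / 122.7 = 2.775 hr

2.775 hr


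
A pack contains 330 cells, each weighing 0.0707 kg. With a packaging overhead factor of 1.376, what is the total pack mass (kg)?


Cell mass sum = 330 * 0.0707 = 23.331 kg
With overhead 1.376: m_pack = 23.331 * 1.376 = 32.10 kg

32.10 kg


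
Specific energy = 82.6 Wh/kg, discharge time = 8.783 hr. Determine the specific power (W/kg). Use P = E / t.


Specific power = 82.6 Wh/kg / 8.783 hr = 9.405 W/kg

9.405 W/kg


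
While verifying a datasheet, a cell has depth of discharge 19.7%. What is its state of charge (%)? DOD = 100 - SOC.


SOC = 100 - DOD = 100 - 19.7 = 80.3%

80.3%


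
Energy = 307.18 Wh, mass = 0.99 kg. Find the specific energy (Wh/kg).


ED = E / m = 307.18 / 0.99 = 310.3 Wh/kg

310.3 Wh/kg


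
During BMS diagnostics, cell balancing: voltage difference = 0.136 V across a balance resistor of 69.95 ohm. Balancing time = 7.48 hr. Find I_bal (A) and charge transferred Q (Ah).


I_bal = dV / R = 0.136 / 69.95 = 0.0019442 A
Q = I_bal * t = 0.0019442 * 7.48 = 0.01454 Ah

I=0.0019442 A, Q=0.01454 Ah


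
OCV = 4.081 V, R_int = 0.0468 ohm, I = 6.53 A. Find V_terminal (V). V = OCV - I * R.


IR drop = 6.53 * 0.0468 = 0.3056 V
V = 4.081 - 0.3056 = 3.775 V

3.775 V


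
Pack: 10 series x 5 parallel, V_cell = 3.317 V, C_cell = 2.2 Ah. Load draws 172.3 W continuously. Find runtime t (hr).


Step 1: E_pack = Ns * V_cell * Np * C_cell = 10 * 3.317 * 5 * 2.2 = 364.87 Wh
Step 2: t = E_pack / P = 364.87 / 172.3 = 2.118 hr

2.118 hr


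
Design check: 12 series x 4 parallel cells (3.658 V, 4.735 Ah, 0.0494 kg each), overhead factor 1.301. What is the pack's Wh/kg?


Step 1: V_pack = 12 * 3.658 = 43.896 V
Step 2: C_pack = 4 * 4.735 = 18.94 Ah
Step 3: E_pack = V_pack * C_pack = 43.896 * 18.94 = 831.39 Wh
Step 4: m_pack = 12 * 4 * 0.0494 * 1.301 = 3.0849 kg
Step 5: ED = E_pack / m_pack = 831.39 / 3.0849 = 269.5 Wh/kg

269.5 Wh/kg


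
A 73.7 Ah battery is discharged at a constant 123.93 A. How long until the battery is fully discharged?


t = capacity / current = 73.7 / 123.93 = 0.5947 hr

0.5947 hr


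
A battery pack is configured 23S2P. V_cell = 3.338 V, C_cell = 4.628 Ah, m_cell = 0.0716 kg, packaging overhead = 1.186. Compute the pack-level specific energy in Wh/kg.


Step 1: V_pack = 23 * 3.338 = 76.774 V
Step 2: C_pack = 2 * 4.628 = 9.256 Ah
Step 3: E_pack = V_pack * C_pack = 76.774 * 9.256 = 710.62 Wh
Step 4: m_pack = 23 * 2 * 0.0716 * 1.186 = 3.9062 kg
Step 5: ED = E_pack / m_pack = 710.62 / 3.9062 = 181.9 Wh/kg

181.9 Wh/kg


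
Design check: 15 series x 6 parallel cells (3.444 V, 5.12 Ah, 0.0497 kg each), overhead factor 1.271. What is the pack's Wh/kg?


Step 1: V_pack = 15 * 3.444 = 51.66 V
Step 2: C_pack = 6 * 5.12 = 30.72 Ah
Step 3: E_pack = V_pack * C_pack = 51.66 * 30.72 = 1587 Wh
Step 4: m_pack = 15 * 6 * 0.0497 * 1.271 = 5.6852 kg
Step 5: ED = E_pack / m_pack = 1587 / 5.6852 = 279.1 Wh/kg

279.1 Wh/kg


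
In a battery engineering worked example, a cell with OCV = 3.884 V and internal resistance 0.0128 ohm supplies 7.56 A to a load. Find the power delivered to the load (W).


Step 1: V_terminal = OCV - I*R = 3.884 - 7.56 * 0.0128 = 3.7872 V
Step 2: P_out = V_terminal * I = 3.7872 * 7.56 = 28.63 W

28.63 W


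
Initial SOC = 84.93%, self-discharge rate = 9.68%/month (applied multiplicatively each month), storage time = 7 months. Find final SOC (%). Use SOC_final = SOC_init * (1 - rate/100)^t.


decay = (1 - 9.68/100)^7 = 0.49033
SOC_final = 84.93 * 0.49033 = 41.64%

41.64%


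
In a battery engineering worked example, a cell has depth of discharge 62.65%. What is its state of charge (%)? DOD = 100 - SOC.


SOC = 100 - DOD = 100 - 62.65 = 37.35%

37.35%


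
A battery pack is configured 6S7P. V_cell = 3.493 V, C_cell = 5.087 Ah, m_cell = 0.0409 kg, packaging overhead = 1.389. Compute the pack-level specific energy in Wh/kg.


Step 1: V_pack = 6 * 3.493 = 20.958 V
Step 2: C_pack = 7 * 5.087 = 35.609 Ah
Step 3: E_pack = V_pack * C_pack = 20.958 * 35.609 = 746.29 Wh
Step 4: m_pack = 6 * 7 * 0.0409 * 1.389 = 2.386 kg
Step 5: ED = E_pack / m_pack = 746.29 / 2.386 = 312.8 Wh/kg

312.8 Wh/kg


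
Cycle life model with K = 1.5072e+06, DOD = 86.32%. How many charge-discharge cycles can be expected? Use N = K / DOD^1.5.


DOD^1.5 = 801.99
N = K / DOD^1.5 = 1.5072e+06 / 801.99 = 1879

1879 cycles


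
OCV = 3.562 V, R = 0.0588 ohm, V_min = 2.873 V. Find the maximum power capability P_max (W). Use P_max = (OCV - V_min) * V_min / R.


dV = OCV - V_min = 0.689 V (so I_max = dV / R)
P_max = dV * V_min / R = 0.689 * 2.873 / 0.0588 = 33.66 W

33.66 W


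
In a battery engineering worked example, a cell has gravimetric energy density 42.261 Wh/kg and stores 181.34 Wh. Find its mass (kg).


m = E / ED = 181.34 / 42.261 = 4.291 kg

4.291 kg


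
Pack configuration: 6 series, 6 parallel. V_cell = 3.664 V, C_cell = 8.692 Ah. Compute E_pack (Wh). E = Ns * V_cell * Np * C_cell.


E = Ns * Vcell * Np * Ccell = 6 * 3.664 * 6 * 8.692 = 1147 Wh

1147 Wh


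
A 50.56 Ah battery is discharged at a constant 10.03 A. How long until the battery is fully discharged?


Runtime = 50.56 Ah / 10.03 A = 5.041 hr

5.041 hr


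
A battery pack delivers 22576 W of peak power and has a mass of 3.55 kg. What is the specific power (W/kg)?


SP = P / m = 22576 / 3.55 = 6359 W/kg

6359 W/kg


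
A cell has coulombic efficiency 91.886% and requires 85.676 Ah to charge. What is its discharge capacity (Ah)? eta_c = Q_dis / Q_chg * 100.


Q_dis = eta/100 * Q_chg = 91.886/100 * 85.676 = 78.72 Ah

78.72 Ah


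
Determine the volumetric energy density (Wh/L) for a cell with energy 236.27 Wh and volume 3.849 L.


ED = E / V = 236.27 / 3.849 = 61.38 Wh/L

61.38 Wh/L


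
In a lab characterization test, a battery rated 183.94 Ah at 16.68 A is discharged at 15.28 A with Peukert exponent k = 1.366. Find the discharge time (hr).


t_rated = C / I_rated = 183.94 / 16.68 = 11.028 hr
(I_rated/I)^k = (1.0916)^1.366 = 1.1272
t = t_rated * (I_rated/I)^k = 11.028 * 1.1272 = 12.43 hr

12.43 hr


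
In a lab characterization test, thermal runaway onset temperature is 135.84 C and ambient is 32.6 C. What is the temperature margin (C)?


margin = T_onset - T_ambient = 135.84 - 32.6 = 103.24 C

103.24 C


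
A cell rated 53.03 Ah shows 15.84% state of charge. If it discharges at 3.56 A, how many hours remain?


Step 1: remaining = SOC/100 * C_total = 15.84/100 * 53.03 = 8.4 Ah
Step 2: t = remaining / I = 8.4 / 3.56 = 2.360 hr

2.360 hr


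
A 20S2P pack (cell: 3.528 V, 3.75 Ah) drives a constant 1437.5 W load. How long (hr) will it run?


Step 1: E_pack = Ns * V_cell * Np * C_cell = 20 * 3.528 * 2 * 3.75 = 529.2 Wh
Step 2: t = E_pack / P = 529.2 / 1437.5 = 0.3681 hr

0.3681 hr


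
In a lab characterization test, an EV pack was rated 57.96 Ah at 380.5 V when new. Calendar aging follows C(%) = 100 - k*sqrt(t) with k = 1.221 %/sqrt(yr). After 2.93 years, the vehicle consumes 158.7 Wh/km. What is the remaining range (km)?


Step 1: capacity retention = 100 - 1.221 * sqrt(2.93) = 100 - 1.221 * 1.7117 = 97.91%
Step 2: C_now = 57.96 * 97.91/100 = 56.749 Ah
Step 3: E_pack = V * C_now = 380.5 * 56.749 = 21593 Wh
Step 4: range = E_pack / consumption = 21593 / 158.7 = 136.1 km

136.1 km


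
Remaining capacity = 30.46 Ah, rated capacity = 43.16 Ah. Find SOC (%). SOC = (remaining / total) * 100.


SOC = (remaining / total) * 100 = (30.46 / 43.16) * 100 = 70.57%

70.57%


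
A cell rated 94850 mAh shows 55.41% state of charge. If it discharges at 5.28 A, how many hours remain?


Convert: C_total = 94850 mAh = 94.85 Ah
Step 1: remaining = SOC/100 * C_total = 55.41/100 * 94.85 = 52.556 Ah
Step 2: t = remaining / I = 52.556 / 5.28 = 9.954 hr

9.954 hr


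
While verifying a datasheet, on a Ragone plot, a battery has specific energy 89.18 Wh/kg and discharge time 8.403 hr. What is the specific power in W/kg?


Specific power = 89.18 Wh/kg / 8.403 hr = 10.61 W/kg

10.61 W/kg


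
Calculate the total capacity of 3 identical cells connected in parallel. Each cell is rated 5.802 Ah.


C_total = 3 * 5.802 = 17.406 Ah

17.406 Ah


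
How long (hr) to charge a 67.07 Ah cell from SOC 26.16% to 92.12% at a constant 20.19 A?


Step 1: dSOC = 92.12% - 26.16% = 65.96%
Step 2: delta_Ah = 67.07 * 65.96 / 100 = 44.239 Ah
Step 3: t = 44.239 / 20.19 = 2.191 hr

2.191 hr


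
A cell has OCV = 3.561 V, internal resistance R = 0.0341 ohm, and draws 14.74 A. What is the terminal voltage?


IR drop = 14.74 * 0.0341 = 0.50263 V
V = 3.561 - 0.50263 = 3.058 V

3.058 V


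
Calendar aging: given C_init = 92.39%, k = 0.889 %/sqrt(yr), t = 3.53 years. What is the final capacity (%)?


Step 1: sqrt(3.53 yr) = 1.8788
Step 2: drop = 0.889 * 1.8788 = 1.6703
Step 3: C_final = 92.39 - 1.6703 = 90.72%

90.72%


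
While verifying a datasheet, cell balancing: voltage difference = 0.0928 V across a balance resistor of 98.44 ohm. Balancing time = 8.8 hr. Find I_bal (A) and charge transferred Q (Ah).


First, Ohm's law: I_bal = 0.0928 V / 98.44 ohm = 9.4271e-04 A
Then Q = I * t = 9.4271e-04 A * 8.8 hr = 0.008296 Ah

I=9.4271e-04 A, Q=0.008296 Ah


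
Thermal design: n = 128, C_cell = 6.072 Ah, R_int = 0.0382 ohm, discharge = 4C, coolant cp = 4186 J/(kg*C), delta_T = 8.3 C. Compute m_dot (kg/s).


Step 1: I = 4 * 6.072 = 24.288 A
Step 2: Q_cell = I^2 * R = 24.288^2 * 0.0382 = 22.534 W
Step 3: Q_total = 128 * 22.534 = 2884.4 W
Step 4: m_dot = Q_total / (cp * dT) = 2884.4 / (4186 * 8.3) = 0.08302 kg/s

0.08302 kg/s


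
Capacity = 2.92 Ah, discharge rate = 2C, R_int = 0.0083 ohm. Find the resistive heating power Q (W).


Step 1: I = C_rate * capacity = 2 * 2.92 = 5.84 A
Step 2: Q = I^2 * R = 5.84^2 * 0.0083 = 34.106 * 0.0083 = 0.2831 W

0.2831 W


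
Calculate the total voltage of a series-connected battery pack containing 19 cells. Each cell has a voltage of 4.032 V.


With 19 cells in series at 4.032 V each, V_pack = 76.608 V

76.608 V


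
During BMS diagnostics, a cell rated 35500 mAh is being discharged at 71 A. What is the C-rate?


Convert: capacity = 35500 mAh = 35.5 Ah
C_rate = I / capacity = 71 / 35.5 = 2C

2C


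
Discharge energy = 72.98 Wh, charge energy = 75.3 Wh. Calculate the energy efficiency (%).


Round-trip efficiency = 72.98/75.3 * 100% = 96.92%

96.92%


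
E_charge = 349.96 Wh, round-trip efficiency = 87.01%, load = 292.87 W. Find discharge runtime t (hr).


Step 1: E_discharge = eta/100 * E_charge = 87.01/100 * 349.96 = 304.5 Wh
Step 2: t = E_discharge / P = 304.5 / 292.87 = 1.040 hr

1.040 hr


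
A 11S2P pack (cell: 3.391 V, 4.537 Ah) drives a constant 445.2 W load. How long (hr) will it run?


Step 1: E_pack = Ns * V_cell * Np * C_cell = 11 * 3.391 * 2 * 4.537 = 338.47 Wh
Step 2: t = E_pack / P = 338.47 / 445.2 = 0.7603 hr

0.7603 hr


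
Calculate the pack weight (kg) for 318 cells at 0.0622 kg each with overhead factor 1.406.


m_pack = n * m_cell * overhead = 318 * 0.0622 * 1.406 = 27.81 kg

27.81 kg
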